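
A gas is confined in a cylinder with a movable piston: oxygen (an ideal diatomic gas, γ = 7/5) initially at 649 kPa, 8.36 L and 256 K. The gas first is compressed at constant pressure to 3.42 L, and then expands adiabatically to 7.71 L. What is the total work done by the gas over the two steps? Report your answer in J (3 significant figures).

Step 1 (isobaric): W = PΔV = (649 kPa)(3.42 − 8.36 L) = -3206 J.
After step 1: P = 649 kPa, V = 3.42 L, T = 104.7 K.
Step 2 (adiabatic): W = (P₁V₁ − P₂V₂)/(γ−1) = (2220 − 1603)/0.4 = 1540 J.
W_total = -3206 + 1540 = -1666 J.

W_total ≈ -1670 J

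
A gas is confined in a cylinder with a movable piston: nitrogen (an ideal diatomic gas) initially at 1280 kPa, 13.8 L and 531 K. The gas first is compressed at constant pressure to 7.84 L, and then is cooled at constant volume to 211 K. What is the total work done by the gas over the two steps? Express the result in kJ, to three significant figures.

Step 1 (isobaric): W = PΔV = (1280 kPa)(7.84 − 13.8 L) = -7629 J.
Step 2 (isochoric): W = 0 (constant volume).
W_total = -7629 + 0 = -7629 J.

W_total ≈ -7.63 kJ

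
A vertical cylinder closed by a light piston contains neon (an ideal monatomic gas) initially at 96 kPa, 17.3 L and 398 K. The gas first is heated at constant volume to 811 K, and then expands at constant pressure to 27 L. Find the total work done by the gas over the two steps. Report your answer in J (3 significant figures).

Step 1 (isochoric): W = 0 (constant volume).
After step 1: P = 195.6 kPa (V unchanged).
Step 2 (isobaric): W = PΔV = (195.6 kPa)(27 − 17.3 L) = 1897 J.
W_total = 0 + 1897 = 1897 J.

W_total ≈ 1900 J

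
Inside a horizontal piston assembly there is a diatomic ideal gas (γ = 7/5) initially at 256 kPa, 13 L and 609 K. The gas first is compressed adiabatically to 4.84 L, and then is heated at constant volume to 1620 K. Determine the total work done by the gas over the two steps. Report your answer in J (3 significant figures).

Step 1 (adiabatic): W = (P₁V₁ − P₂V₂)/(γ−1) = (3328 − 4941)/0.4 = -4033 J.
Step 2 (isochoric): W = 0 (constant volume).
W_total = -4033 + 0 = -4033 J.

W_total ≈ -4030 J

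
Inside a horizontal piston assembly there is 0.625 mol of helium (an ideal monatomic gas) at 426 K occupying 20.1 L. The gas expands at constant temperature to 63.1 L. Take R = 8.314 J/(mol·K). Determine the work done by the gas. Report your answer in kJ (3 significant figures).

W ≈ 2.53 kJ

Isothermal: W = nRT ln(V₂/V₁).
W = (0.625)(8.314)(426) × ln(63.1/20.1)
  = 2214 × 1.144
W_by_gas = 2532 J.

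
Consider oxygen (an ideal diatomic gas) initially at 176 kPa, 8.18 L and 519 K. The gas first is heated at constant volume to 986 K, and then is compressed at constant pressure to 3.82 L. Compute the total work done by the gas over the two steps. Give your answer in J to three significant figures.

Step 1 (isochoric): W = 0 (constant volume).
After step 1: P = 334.4 kPa (V unchanged).
Step 2 (isobaric): W = PΔV = (334.4 kPa)(3.82 − 8.18 L) = -1458 J.
W_total = 0 − 1458 = -1458 J.

W_total ≈ -1460 J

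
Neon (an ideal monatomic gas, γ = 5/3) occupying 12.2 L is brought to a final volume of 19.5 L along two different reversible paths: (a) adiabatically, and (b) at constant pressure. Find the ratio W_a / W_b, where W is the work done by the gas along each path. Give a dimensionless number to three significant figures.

W_a / W_b ≈ 0.673

Path (a) adiabatic: W = P₁V₁(1 − (V₁/V₂)^(γ−1))/(γ−1) → W_a/(P₁V₁) = 0.4027.
Path (b) isobaric: W = P₁(V₂ − V₁) → W_b/(P₁V₁) = 0.5984.
W_a / W_b = 0.4027 / 0.5984 = 0.6731.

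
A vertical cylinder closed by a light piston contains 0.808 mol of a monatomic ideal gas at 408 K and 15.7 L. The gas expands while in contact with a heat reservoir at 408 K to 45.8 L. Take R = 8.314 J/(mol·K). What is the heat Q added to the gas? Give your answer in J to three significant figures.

Isothermal ⇒ ΔU = 0, so Q = W = nRT ln(V₂/V₁).
Q = (0.808)(8.314)(408) ln(45.8/15.7) = 2741 × 1.071 = 2934 J.

Q ≈ 2930 J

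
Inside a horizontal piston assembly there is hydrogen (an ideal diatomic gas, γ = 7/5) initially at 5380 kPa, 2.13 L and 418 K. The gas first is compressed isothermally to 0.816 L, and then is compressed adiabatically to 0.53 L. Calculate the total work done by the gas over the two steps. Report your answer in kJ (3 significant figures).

W_total ≈ -16.4 kJ

Step 1 (isothermal): W = P₁V₁ ln(V₂/V₁) = (11459) ln(0.816/2.13) = -10995 J.
After step 1: P = 14043 kPa, V = 0.816 L, T = 418 K.
Step 2 (adiabatic): W = (P₁V₁ − P₂V₂)/(γ−1) = (11459 − 13618)/0.4 = -5398 J.
W_total = -10995 − 5398 = -16392 J.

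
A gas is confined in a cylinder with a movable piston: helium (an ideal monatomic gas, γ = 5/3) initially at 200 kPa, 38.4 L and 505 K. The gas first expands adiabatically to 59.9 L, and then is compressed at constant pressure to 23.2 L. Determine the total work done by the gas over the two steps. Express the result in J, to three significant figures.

W_total ≈ -543 J

Step 1 (adiabatic): W = (P₁V₁ − P₂V₂)/(γ−1) = (7680 − 5710)/0.667 = 2955 J.
After step 1: P = 95.32 kPa, V = 59.9 L, T = 375.5 K.
Step 2 (isobaric): W = PΔV = (95.32 kPa)(23.2 − 59.9 L) = -3498 J.
W_total = 2955 − 3498 = -543.3 J.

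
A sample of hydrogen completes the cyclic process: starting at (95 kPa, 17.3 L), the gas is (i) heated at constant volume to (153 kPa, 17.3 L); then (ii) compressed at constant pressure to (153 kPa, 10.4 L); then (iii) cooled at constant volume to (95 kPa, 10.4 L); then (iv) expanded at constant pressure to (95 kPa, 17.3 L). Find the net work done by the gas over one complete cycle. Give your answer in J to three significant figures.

W_net ≈ -400 J

Constant-volume legs do no work.
W(ii) = (153)(10.4 − 17.3) = -1056 J; W(iv) = (95)(17.3 − 10.4) = 655.5 J.
W_net = -1056 + 655.5 = -400.2 J (the counter-clockwise enclosed area).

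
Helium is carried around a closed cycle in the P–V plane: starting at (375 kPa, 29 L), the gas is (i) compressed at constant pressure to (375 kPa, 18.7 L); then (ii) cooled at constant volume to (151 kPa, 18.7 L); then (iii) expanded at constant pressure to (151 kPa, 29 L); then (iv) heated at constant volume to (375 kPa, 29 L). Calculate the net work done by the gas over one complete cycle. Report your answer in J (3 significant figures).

W_net ≈ -2310 J

Constant-volume legs do no work.
W(i) = (375)(18.7 − 29) = -3863 J; W(iii) = (151)(29 − 18.7) = 1555 J.
W_net = -3863 + 1555 = -2307 J (the counter-clockwise enclosed area).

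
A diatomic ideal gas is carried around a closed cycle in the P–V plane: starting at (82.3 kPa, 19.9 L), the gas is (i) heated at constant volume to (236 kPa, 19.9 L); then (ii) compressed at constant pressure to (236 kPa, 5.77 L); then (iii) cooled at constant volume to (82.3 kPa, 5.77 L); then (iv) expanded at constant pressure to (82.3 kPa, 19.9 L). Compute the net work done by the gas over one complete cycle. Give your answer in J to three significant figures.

W_net ≈ -2170 J

Constant-volume legs do no work.
W(ii) = (236)(5.77 − 19.9) = -3335 J; W(iv) = (82.3)(19.9 − 5.77) = 1163 J.
W_net = -3335 + 1163 = -2172 J (the counter-clockwise enclosed area).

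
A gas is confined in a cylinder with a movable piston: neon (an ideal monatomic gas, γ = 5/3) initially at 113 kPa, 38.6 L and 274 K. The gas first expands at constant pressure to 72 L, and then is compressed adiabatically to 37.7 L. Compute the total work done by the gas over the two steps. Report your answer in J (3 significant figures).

W_total ≈ -2810 J

Step 1 (isobaric): W = PΔV = (113 kPa)(72 − 38.6 L) = 3774 J.
After step 1: P = 113 kPa, V = 72 L, T = 511.1 K.
Step 2 (adiabatic): W = (P₁V₁ − P₂V₂)/(γ−1) = (8136 − 12524)/0.667 = -6582 J.
W_total = 3774 − 6582 = -2808 J.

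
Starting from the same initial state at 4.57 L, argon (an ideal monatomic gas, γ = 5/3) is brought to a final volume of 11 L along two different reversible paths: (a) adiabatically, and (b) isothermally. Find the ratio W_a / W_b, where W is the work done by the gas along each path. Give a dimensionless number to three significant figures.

Path (a) adiabatic: W = P₁V₁(1 − (V₁/V₂)^(γ−1))/(γ−1) → W_a/(P₁V₁) = 0.6648.
Path (b) isothermal: W = P₁V₁ ln(V₂/V₁) → W_b/(P₁V₁) = 0.8784.
W_a / W_b = 0.6648 / 0.8784 = 0.7569.

W_a / W_b ≈ 0.757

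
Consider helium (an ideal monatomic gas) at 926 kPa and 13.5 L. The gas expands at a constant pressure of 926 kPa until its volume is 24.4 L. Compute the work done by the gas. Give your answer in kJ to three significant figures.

W ≈ 10.1 kJ

Isobaric: W = P ΔV.
W = (926 kPa)(24.4 − 13.5 L) = (926)(10.9) = 10093 J.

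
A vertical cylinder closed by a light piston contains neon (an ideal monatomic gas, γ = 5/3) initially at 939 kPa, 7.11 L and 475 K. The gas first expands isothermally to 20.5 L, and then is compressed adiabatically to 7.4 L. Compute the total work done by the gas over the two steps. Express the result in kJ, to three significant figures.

Step 1 (isothermal): W = P₁V₁ ln(V₂/V₁) = (6676) ln(20.5/7.11) = 7070 J.
After step 1: P = 325.7 kPa, V = 20.5 L, T = 475 K.
Step 2 (adiabatic): W = (P₁V₁ − P₂V₂)/(γ−1) = (6676 − 13169)/0.667 = -9739 J.
W_total = 7070 − 9739 = -2669 J.

W_total ≈ -2.67 kJ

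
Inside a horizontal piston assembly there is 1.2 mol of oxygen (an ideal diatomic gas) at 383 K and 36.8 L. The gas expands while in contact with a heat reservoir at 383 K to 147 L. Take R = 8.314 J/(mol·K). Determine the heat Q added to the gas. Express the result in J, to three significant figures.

Isothermal ⇒ ΔU = 0, so Q = W = nRT ln(V₂/V₁).
Q = (1.2)(8.314)(383) ln(147/36.8) = 3821 × 1.385 = 5292 J.

Q ≈ 5290 J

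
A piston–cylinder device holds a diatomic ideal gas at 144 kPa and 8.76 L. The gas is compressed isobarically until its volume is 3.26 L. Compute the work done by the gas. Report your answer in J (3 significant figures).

Isobaric: W = P ΔV.
W = (144 kPa)(3.26 − 8.76 L) = (144)(-5.5) = -792 J.

W ≈ -792 J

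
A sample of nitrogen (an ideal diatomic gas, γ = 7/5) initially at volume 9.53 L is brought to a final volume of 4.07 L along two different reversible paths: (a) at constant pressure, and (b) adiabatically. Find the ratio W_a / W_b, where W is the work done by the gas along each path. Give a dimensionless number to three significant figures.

W_a / W_b ≈ 0.565

Path (a) isobaric: W = P₁(V₂ − V₁) → W_a/(P₁V₁) = -0.5729.
Path (b) adiabatic: W = P₁V₁(1 − (V₁/V₂)^(γ−1))/(γ−1) → W_b/(P₁V₁) = -1.013.
W_a / W_b = -0.5729 / -1.013 = 0.5653.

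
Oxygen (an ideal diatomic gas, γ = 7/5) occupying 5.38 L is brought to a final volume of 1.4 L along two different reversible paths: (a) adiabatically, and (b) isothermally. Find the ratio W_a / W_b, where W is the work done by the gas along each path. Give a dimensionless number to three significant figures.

Path (a) adiabatic: W = P₁V₁(1 − (V₁/V₂)^(γ−1))/(γ−1) → W_a/(P₁V₁) = -1.784.
Path (b) isothermal: W = P₁V₁ ln(V₂/V₁) → W_b/(P₁V₁) = -1.346.
W_a / W_b = -1.784 / -1.346 = 1.325.

W_a / W_b ≈ 1.32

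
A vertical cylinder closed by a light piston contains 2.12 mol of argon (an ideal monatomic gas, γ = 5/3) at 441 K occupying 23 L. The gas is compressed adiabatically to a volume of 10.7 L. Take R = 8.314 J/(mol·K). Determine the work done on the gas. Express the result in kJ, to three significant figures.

W ≈ 7.76 kJ

Adiabatic: TV^(γ−1) = const with γ = 5/3.
T₂ = T₁ (V₁/V₂)^(γ−1) = 441 × (23/10.7)^0.667 = 441 × 1.666 = 734.5 K.
W_by = nCᵥ(T₁ − T₂) = (2.12)(12.47)(441 − 734.5) = -7760 J.
Work on gas = −W_by = 7760 J.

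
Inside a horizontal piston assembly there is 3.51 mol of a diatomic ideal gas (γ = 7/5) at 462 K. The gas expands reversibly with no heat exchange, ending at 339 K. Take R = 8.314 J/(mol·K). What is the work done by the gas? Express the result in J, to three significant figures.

Adiabatic ⇒ Q = 0, so W_by = −ΔU = nCᵥ(T₁ − T₂).
Cᵥ = 5R/2 = 20.79 J/(mol·K).
W = (3.51)(20.79)(462 − 339) = 8974 J.

W ≈ 8970 J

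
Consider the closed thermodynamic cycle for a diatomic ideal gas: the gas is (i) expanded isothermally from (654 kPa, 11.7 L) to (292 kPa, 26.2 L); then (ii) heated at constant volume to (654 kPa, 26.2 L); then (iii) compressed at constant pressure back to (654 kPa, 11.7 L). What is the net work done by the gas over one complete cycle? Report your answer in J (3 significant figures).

Leg (i): W = PᵢVᵢ ln(V_f/Vᵢ) = (7652) ln(26.2/11.7) = 6169 J.
Leg (ii): W = 0.
Leg (iii): W = PΔV = (654)(11.7 − 26.2) = -9483 J.
W_net = 6169 − 9483 = -3314 J.

W_net ≈ -3310 J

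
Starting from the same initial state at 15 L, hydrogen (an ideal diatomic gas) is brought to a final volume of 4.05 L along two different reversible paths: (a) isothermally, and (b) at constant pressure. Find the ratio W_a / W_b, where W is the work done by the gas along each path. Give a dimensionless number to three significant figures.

Path (a) isothermal: W = P₁V₁ ln(V₂/V₁) → W_a/(P₁V₁) = -1.309.
Path (b) isobaric: W = P₁(V₂ − V₁) → W_b/(P₁V₁) = -0.73.
W_a / W_b = -1.309 / -0.73 = 1.794.

W_a / W_b ≈ 1.79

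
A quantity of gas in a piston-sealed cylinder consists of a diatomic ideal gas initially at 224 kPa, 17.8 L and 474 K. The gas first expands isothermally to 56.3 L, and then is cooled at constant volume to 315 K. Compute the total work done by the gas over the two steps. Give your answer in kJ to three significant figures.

Step 1 (isothermal): W = P₁V₁ ln(V₂/V₁) = (3987) ln(56.3/17.8) = 4591 J.
Step 2 (isochoric): W = 0 (constant volume).
W_total = 4591 + 0 = 4591 J.

W_total ≈ 4.59 kJ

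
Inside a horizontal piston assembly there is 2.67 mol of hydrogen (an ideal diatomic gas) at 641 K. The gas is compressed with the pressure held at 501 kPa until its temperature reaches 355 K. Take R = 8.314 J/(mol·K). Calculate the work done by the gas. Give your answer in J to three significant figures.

Isobaric: W = P ΔV = nR ΔT.
W = (2.67)(8.314)(355 − 641) = -6349 J.

W ≈ -6350 J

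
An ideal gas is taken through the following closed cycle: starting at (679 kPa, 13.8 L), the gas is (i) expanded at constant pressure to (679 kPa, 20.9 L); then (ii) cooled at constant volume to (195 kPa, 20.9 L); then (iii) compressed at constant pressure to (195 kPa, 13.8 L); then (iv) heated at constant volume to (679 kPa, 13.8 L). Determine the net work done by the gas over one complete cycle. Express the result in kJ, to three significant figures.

W_net ≈ 3.44 kJ

Constant-volume legs do no work.
W(i) = (679)(20.9 − 13.8) = 4821 J; W(iii) = (195)(13.8 − 20.9) = -1384 J.
W_net = 4821 − 1384 = 3436 J (the clockwise enclosed area).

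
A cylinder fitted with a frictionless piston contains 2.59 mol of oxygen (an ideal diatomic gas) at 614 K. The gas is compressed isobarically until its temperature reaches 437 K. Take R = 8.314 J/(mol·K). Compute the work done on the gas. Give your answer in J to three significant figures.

W ≈ 3810 J

Isobaric: W = P ΔV = nR ΔT.
W = (2.59)(8.314)(437 − 614) = -3811 J.
Work on gas = −W_by = 3811 J.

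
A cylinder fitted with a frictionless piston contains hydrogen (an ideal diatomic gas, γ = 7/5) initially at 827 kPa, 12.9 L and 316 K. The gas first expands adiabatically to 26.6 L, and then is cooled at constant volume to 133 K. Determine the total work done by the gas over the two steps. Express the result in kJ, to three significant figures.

Step 1 (adiabatic): W = (P₁V₁ − P₂V₂)/(γ−1) = (10668 − 7987)/0.4 = 6703 J.
Step 2 (isochoric): W = 0 (constant volume).
W_total = 6703 + 0 = 6703 J.

W_total ≈ 6.70 kJ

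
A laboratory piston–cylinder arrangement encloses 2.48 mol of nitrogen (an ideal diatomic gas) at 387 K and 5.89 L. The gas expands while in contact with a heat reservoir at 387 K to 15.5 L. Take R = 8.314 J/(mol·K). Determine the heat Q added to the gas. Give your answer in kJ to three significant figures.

Q ≈ 7.72 kJ

Isothermal ⇒ ΔU = 0, so Q = W = nRT ln(V₂/V₁).
Q = (2.48)(8.314)(387) ln(15.5/5.89) = 7979 × 0.9676 = 7721 J.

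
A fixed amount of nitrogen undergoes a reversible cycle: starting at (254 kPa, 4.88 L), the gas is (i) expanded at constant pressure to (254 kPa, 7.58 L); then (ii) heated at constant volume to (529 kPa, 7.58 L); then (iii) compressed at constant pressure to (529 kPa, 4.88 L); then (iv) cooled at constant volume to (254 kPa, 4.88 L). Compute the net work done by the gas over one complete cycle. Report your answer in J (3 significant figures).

Constant-volume legs do no work.
W(i) = (254)(7.58 − 4.88) = 685.8 J; W(iii) = (529)(4.88 − 7.58) = -1428 J.
W_net = 685.8 − 1428 = -742.5 J (the counter-clockwise enclosed area).

W_net ≈ -743 J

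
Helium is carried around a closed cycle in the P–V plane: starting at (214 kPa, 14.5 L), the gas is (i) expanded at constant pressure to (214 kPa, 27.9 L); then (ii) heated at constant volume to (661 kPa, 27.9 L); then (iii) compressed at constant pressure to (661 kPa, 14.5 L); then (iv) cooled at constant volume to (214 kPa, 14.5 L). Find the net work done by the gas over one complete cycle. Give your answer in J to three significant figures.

W_net ≈ -5990 J

Constant-volume legs do no work.
W(i) = (214)(27.9 − 14.5) = 2868 J; W(iii) = (661)(14.5 − 27.9) = -8857 J.
W_net = 2868 − 8857 = -5990 J (the counter-clockwise enclosed area).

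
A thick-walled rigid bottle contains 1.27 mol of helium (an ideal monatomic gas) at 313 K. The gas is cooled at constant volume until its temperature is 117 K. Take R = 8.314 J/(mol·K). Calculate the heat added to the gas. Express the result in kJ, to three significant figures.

Q ≈ -3.10 kJ

Constant volume ⇒ W = 0, so Q = ΔU = nCᵥΔT with Cᵥ = 3R/2 = 12.47 J/(mol·K).
ΔU = (1.27)(12.47)(117 − 313) = -3104 J.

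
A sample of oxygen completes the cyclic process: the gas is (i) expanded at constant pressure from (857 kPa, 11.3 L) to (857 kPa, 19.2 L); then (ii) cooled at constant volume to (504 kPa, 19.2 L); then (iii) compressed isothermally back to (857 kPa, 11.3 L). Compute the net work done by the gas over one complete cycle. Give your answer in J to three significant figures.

Leg (i): W = PΔV = (857)(19.2 − 11.3) = 6770 J.
Leg (ii): W = 0.
Leg (iii): W = PᵢVᵢ ln(V_f/Vᵢ) = (9677) ln(11.3/19.2) = -5130 J.
W_net = 6770 − 5130 = 1641 J.

W_net ≈ 1640 J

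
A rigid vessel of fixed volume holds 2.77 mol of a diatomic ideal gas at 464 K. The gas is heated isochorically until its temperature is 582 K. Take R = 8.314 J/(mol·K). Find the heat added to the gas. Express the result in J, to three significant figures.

Constant volume ⇒ W = 0, so Q = ΔU = nCᵥΔT with Cᵥ = 5R/2 = 20.79 J/(mol·K).
ΔU = (2.77)(20.79)(582 − 464) = 6794 J.

Q ≈ 6790 J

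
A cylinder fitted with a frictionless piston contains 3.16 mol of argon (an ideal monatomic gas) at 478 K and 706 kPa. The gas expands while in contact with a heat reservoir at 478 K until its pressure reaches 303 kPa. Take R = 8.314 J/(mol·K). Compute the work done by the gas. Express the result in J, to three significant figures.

Isothermal process: W = nRT ln(V₂/V₁) = nRT ln(P₁/P₂).
W = (3.16)(8.314)(478) × ln(706/303)
  = 12558 × ln(2.33) = 12558 × 0.8459
W_by_gas = 10623 J.

W ≈ 10600 J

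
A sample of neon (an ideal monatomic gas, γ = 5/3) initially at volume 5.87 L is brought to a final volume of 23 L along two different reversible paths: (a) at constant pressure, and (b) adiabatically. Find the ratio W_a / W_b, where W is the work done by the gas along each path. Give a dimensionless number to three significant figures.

W_a / W_b ≈ 3.26

Path (a) isobaric: W = P₁(V₂ − V₁) → W_a/(P₁V₁) = 2.918.
Path (b) adiabatic: W = P₁V₁(1 − (V₁/V₂)^(γ−1))/(γ−1) → W_b/(P₁V₁) = 0.8965.
W_a / W_b = 2.918 / 0.8965 = 3.255.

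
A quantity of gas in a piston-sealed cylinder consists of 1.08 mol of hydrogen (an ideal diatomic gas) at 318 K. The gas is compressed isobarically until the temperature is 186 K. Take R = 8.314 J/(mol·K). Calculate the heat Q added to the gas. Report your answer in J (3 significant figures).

Q ≈ -4150 J

Isobaric: W = nRΔT = (1.08)(8.314)(-132) = -1185 J.
ΔU = nCᵥΔT with Cᵥ = 5R/2: ΔU = (1.08)(20.79)(-132) = -2963 J.
Q = ΔU + W = -2963 − 1185 = -4148 J.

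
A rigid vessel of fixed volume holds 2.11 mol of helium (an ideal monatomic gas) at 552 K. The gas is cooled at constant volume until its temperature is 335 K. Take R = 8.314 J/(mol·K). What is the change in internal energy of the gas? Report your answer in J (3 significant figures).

ΔU ≈ -5710 J

Constant volume ⇒ W = 0, so Q = ΔU = nCᵥΔT with Cᵥ = 3R/2 = 12.47 J/(mol·K).
ΔU = (2.11)(12.47)(335 − 552) = -5710 J.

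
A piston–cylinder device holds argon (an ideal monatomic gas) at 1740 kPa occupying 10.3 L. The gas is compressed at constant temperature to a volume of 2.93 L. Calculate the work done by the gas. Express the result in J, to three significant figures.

Isothermal: W = nRT ln(V₂/V₁) = P₁V₁ ln(V₂/V₁).
P₁V₁ = (1740 kPa)(10.3 L) = 17922 J.
W = 17922 × ln(2.93/10.3) = 17922 × -1.257
W_by_gas = -22530 J.

W ≈ -22500 J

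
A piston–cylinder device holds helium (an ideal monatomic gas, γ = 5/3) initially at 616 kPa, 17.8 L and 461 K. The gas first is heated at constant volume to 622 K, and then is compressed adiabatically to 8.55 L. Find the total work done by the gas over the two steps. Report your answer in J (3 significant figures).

Step 1 (isochoric): W = 0 (constant volume).
After step 1: P = 831.1 kPa (V unchanged).
Step 2 (adiabatic): W = (P₁V₁ − P₂V₂)/(γ−1) = (14794 − 24121)/0.667 = -13990 J.
W_total = 0 − 13990 = -13990 J.

W_total ≈ -14000 J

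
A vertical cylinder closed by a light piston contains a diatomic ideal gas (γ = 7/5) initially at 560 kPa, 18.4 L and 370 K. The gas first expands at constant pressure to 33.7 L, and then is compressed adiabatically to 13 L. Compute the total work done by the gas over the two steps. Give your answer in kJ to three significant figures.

W_total ≈ -13.3 kJ

Step 1 (isobaric): W = PΔV = (560 kPa)(33.7 − 18.4 L) = 8568 J.
After step 1: P = 560 kPa, V = 33.7 L, T = 677.7 K.
Step 2 (adiabatic): W = (P₁V₁ − P₂V₂)/(γ−1) = (18872 − 27624)/0.4 = -21881 J.
W_total = 8568 − 21881 = -13313 J.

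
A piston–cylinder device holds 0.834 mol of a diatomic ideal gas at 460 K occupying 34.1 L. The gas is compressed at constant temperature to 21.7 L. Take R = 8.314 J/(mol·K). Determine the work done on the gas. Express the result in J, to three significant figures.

Isothermal: W = nRT ln(V₂/V₁).
W = (0.834)(8.314)(460) × ln(21.7/34.1)
  = 3190 × -0.452
W_by_gas = -1442 J; work on gas = −W_by = 1442 J.

W ≈ 1440 J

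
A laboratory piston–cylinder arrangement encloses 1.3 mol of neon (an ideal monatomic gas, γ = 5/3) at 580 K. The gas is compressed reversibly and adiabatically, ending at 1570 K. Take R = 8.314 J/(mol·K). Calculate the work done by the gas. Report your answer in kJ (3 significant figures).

W ≈ -16.1 kJ

Adiabatic ⇒ Q = 0, so W_by = −ΔU = nCᵥ(T₁ − T₂).
Cᵥ = 3R/2 = 12.47 J/(mol·K).
W = (1.3)(12.47)(580 − 1570) = -16050 J.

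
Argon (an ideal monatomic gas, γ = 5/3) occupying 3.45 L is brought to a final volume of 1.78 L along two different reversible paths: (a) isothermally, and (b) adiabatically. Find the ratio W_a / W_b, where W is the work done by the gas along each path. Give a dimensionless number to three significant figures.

Path (a) isothermal: W = P₁V₁ ln(V₂/V₁) → W_a/(P₁V₁) = -0.6618.
Path (b) adiabatic: W = P₁V₁(1 − (V₁/V₂)^(γ−1))/(γ−1) → W_b/(P₁V₁) = -0.8318.
W_a / W_b = -0.6618 / -0.8318 = 0.7956.

W_a / W_b ≈ 0.796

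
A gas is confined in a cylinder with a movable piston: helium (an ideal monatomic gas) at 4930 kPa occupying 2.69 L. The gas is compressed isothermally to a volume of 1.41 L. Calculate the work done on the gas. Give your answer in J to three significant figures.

Isothermal: W = nRT ln(V₂/V₁) = P₁V₁ ln(V₂/V₁).
P₁V₁ = (4930 kPa)(2.69 L) = 13262 J.
W = 13262 × ln(1.41/2.69) = 13262 × -0.646
W_by_gas = -8566 J; work on gas = −W_by = 8566 J.

W ≈ 8570 J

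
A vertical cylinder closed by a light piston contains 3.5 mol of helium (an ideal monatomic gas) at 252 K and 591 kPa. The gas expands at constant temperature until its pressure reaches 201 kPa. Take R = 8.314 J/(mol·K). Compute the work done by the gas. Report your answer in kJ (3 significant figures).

Isothermal process: W = nRT ln(V₂/V₁) = nRT ln(P₁/P₂).
W = (3.5)(8.314)(252) × ln(591/201)
  = 7333 × ln(2.94) = 7333 × 1.079
W_by_gas = 7909 J.

W ≈ 7.91 kJ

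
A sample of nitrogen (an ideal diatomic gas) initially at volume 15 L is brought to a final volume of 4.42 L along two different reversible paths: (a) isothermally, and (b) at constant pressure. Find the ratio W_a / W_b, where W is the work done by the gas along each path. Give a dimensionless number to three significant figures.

Path (a) isothermal: W = P₁V₁ ln(V₂/V₁) → W_a/(P₁V₁) = -1.222.
Path (b) isobaric: W = P₁(V₂ − V₁) → W_b/(P₁V₁) = -0.7053.
W_a / W_b = -1.222 / -0.7053 = 1.732.

W_a / W_b ≈ 1.73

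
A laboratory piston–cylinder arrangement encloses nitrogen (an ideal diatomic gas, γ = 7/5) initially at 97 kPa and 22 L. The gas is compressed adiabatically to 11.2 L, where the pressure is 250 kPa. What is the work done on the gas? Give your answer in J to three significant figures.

W ≈ 1670 J

Adiabatic: W = (P₁V₁ − P₂V₂)/(γ − 1) with γ = 7/5.
P₁V₁ = 2134 J, P₂V₂ = 2800 J.
W = (2134 − 2800) / 0.4 = -1665 J.
Work on gas = −W_by = 1665 J.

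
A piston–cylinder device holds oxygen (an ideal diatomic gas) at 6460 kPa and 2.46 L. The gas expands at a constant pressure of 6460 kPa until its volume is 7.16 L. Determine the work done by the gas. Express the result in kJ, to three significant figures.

Isobaric: W = P ΔV.
W = (6460 kPa)(7.16 − 2.46 L) = (6460)(4.7) = 30362 J.

W ≈ 30.4 kJ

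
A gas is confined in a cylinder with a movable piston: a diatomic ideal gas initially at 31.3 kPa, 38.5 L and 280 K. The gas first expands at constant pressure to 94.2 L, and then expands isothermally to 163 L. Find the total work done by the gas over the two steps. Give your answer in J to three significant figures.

W_total ≈ 3360 J

Step 1 (isobaric): W = PΔV = (31.3 kPa)(94.2 − 38.5 L) = 1743 J.
After step 1: P = 31.3 kPa, V = 94.2 L, T = 685.1 K.
Step 2 (isothermal): W = P₁V₁ ln(V₂/V₁) = (2948) ln(163/94.2) = 1617 J.
W_total = 1743 + 1617 = 3360 J.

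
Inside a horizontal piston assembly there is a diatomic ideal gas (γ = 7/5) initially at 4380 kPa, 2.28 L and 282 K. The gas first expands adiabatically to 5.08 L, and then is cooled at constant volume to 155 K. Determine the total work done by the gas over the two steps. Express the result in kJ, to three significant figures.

Step 1 (adiabatic): W = (P₁V₁ − P₂V₂)/(γ−1) = (9986 − 7248)/0.4 = 6845 J.
Step 2 (isochoric): W = 0 (constant volume).
W_total = 6845 + 0 = 6845 J.

W_total ≈ 6.85 kJ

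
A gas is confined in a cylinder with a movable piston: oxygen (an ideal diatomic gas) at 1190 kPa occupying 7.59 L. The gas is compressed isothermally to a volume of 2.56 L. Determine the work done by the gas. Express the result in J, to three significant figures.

W ≈ -9820 J

Isothermal: W = nRT ln(V₂/V₁) = P₁V₁ ln(V₂/V₁).
P₁V₁ = (1190 kPa)(7.59 L) = 9032 J.
W = 9032 × ln(2.56/7.59) = 9032 × -1.087
W_by_gas = -9816 J.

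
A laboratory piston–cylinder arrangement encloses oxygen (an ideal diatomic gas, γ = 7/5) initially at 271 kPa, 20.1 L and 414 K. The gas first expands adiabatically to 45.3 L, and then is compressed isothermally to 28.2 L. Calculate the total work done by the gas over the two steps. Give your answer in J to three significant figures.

W_total ≈ 1910 J

Step 1 (adiabatic): W = (P₁V₁ − P₂V₂)/(γ−1) = (5447 − 3936)/0.4 = 3779 J.
After step 1: P = 86.88 kPa, V = 45.3 L, T = 299.1 K.
Step 2 (isothermal): W = P₁V₁ ln(V₂/V₁) = (3936) ln(28.2/45.3) = -1865 J.
W_total = 3779 − 1865 = 1914 J.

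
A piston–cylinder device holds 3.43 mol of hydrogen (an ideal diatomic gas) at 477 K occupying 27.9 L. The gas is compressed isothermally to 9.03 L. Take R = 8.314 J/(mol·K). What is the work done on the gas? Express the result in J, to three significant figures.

Isothermal: W = nRT ln(V₂/V₁).
W = (3.43)(8.314)(477) × ln(9.03/27.9)
  = 13603 × -1.128
W_by_gas = -15345 J; work on gas = −W_by = 15345 J.

W ≈ 15300 J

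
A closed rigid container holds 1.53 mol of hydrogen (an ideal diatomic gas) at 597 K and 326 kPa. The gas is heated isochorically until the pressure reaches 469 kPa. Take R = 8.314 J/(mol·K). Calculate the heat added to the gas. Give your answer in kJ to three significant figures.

Constant volume ⇒ W = 0, so Q = ΔU = nCᵥΔT with Cᵥ = 5R/2 = 20.79 J/(mol·K).
At constant V, T₂/T₁ = P₂/P₁ ⇒ ΔT = T₁(P₂/P₁ − 1) = 597·(469/326 − 1) = 261.9 K.
ΔU = (1.53)(20.79)(261.9) = 8328 J.

Q ≈ 8.33 kJ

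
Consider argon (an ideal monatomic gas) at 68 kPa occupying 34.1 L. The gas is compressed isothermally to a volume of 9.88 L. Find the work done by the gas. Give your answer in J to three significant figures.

W ≈ -2870 J

Isothermal: W = nRT ln(V₂/V₁) = P₁V₁ ln(V₂/V₁).
P₁V₁ = (68 kPa)(34.1 L) = 2319 J.
W = 2319 × ln(9.88/34.1) = 2319 × -1.239
W_by_gas = -2872 J.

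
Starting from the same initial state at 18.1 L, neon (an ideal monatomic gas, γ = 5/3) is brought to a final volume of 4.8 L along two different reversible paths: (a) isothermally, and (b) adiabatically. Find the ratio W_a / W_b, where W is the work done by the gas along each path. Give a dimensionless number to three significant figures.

W_a / W_b ≈ 0.622

Path (a) isothermal: W = P₁V₁ ln(V₂/V₁) → W_a/(P₁V₁) = -1.327.
Path (b) adiabatic: W = P₁V₁(1 − (V₁/V₂)^(γ−1))/(γ−1) → W_b/(P₁V₁) = -2.134.
W_a / W_b = -1.327 / -2.134 = 0.622.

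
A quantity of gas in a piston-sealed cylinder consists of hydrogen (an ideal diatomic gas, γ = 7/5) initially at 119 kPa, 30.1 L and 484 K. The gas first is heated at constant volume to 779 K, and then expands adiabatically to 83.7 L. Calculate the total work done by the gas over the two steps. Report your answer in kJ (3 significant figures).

W_total ≈ 4.84 kJ

Step 1 (isochoric): W = 0 (constant volume).
After step 1: P = 191.5 kPa (V unchanged).
Step 2 (adiabatic): W = (P₁V₁ − P₂V₂)/(γ−1) = (5765 − 3829)/0.4 = 4839 J.
W_total = 0 + 4839 = 4839 J.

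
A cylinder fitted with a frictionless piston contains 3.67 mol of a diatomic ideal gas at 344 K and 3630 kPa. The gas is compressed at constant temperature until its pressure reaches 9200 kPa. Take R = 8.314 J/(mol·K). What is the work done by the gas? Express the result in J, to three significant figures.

W ≈ -9760 J

Isothermal process: W = nRT ln(V₂/V₁) = nRT ln(P₁/P₂).
W = (3.67)(8.314)(344) × ln(3630/9200)
  = 10496 × ln(0.3946) = 10496 × -0.93
W_by_gas = -9761 J.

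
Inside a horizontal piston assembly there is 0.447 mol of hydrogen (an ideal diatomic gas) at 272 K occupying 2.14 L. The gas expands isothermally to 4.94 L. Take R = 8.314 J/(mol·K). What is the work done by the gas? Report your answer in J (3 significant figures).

W ≈ 846 J

Isothermal: W = nRT ln(V₂/V₁).
W = (0.447)(8.314)(272) × ln(4.94/2.14)
  = 1011 × 0.8366
W_by_gas = 845.6 J.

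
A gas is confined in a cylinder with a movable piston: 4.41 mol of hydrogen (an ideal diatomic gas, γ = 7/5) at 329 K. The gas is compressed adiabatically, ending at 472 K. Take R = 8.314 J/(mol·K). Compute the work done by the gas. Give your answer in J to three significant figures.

W ≈ -13100 J

Adiabatic ⇒ Q = 0, so W_by = −ΔU = nCᵥ(T₁ − T₂).
Cᵥ = 5R/2 = 20.79 J/(mol·K).
W = (4.41)(20.79)(329 − 472) = -13108 J.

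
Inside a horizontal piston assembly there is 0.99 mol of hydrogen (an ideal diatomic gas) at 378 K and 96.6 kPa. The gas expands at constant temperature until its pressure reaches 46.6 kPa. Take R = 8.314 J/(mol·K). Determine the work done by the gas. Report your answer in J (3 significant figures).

W ≈ 2270 J

Isothermal process: W = nRT ln(V₂/V₁) = nRT ln(P₁/P₂).
W = (0.99)(8.314)(378) × ln(96.6/46.6)
  = 3111 × ln(2.073) = 3111 × 0.729
W_by_gas = 2268 J.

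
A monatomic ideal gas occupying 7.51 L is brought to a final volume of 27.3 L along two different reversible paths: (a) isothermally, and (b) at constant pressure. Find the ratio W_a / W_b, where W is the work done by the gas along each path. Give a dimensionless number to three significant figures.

W_a / W_b ≈ 0.490

Path (a) isothermal: W = P₁V₁ ln(V₂/V₁) → W_a/(P₁V₁) = 1.291.
Path (b) isobaric: W = P₁(V₂ − V₁) → W_b/(P₁V₁) = 2.635.
W_a / W_b = 1.291 / 2.635 = 0.4898.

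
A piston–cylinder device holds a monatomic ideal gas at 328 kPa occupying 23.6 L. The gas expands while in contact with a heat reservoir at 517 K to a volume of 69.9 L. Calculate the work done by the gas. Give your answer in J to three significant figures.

W ≈ 8410 J

Isothermal: W = nRT ln(V₂/V₁) = P₁V₁ ln(V₂/V₁).
P₁V₁ = (328 kPa)(23.6 L) = 7741 J.
W = 7741 × ln(69.9/23.6) = 7741 × 1.086
W_by_gas = 8405 J.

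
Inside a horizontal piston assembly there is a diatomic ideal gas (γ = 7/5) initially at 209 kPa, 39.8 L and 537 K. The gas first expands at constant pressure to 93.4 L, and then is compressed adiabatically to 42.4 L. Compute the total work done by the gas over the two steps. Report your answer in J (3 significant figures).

Step 1 (isobaric): W = PΔV = (209 kPa)(93.4 − 39.8 L) = 11202 J.
After step 1: P = 209 kPa, V = 93.4 L, T = 1260 K.
Step 2 (adiabatic): W = (P₁V₁ − P₂V₂)/(γ−1) = (19521 − 26772)/0.4 = -18129 J.
W_total = 11202 − 18129 = -6927 J.

W_total ≈ -6930 J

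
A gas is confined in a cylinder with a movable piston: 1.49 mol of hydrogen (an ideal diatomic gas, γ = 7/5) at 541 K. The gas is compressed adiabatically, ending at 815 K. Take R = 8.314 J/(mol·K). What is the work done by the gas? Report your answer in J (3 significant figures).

Adiabatic ⇒ Q = 0, so W_by = −ΔU = nCᵥ(T₁ − T₂).
Cᵥ = 5R/2 = 20.79 J/(mol·K).
W = (1.49)(20.79)(541 − 815) = -8486 J.

W ≈ -8490 J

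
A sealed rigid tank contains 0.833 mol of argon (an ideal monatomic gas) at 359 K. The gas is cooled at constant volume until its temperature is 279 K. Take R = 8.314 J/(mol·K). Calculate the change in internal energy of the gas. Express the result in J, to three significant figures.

Constant volume ⇒ W = 0, so Q = ΔU = nCᵥΔT with Cᵥ = 3R/2 = 12.47 J/(mol·K).
ΔU = (0.833)(12.47)(279 − 359) = -831.1 J.

ΔU ≈ -831 J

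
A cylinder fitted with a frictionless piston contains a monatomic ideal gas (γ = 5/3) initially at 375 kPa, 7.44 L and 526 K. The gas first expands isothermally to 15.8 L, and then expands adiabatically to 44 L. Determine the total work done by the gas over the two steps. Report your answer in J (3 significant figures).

Step 1 (isothermal): W = P₁V₁ ln(V₂/V₁) = (2790) ln(15.8/7.44) = 2101 J.
After step 1: P = 176.6 kPa, V = 15.8 L, T = 526 K.
Step 2 (adiabatic): W = (P₁V₁ − P₂V₂)/(γ−1) = (2790 − 1410)/0.667 = 2071 J.
W_total = 2101 + 2071 = 4172 J.

W_total ≈ 4170 J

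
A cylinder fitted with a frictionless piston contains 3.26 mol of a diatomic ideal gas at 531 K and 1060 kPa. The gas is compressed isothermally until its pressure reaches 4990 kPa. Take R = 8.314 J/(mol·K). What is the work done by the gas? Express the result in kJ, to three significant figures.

Isothermal process: W = nRT ln(V₂/V₁) = nRT ln(P₁/P₂).
W = (3.26)(8.314)(531) × ln(1060/4990)
  = 14392 × ln(0.2124) = 14392 × -1.549
W_by_gas = -22296 J.

W ≈ -22.3 kJ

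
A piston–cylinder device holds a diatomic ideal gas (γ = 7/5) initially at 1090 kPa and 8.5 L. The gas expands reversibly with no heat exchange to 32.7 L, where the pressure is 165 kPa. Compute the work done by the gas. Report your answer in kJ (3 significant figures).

W ≈ 9.67 kJ

Adiabatic: W = (P₁V₁ − P₂V₂)/(γ − 1) with γ = 7/5.
P₁V₁ = 9265 J, P₂V₂ = 5396 J.
W = (9265 − 5396) / 0.4 = 9674 J.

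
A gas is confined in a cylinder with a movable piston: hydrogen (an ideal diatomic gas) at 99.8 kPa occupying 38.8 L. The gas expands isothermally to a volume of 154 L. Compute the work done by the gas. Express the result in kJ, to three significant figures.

Isothermal: W = nRT ln(V₂/V₁) = P₁V₁ ln(V₂/V₁).
P₁V₁ = (99.8 kPa)(38.8 L) = 3872 J.
W = 3872 × ln(154/38.8) = 3872 × 1.379
W_by_gas = 5338 J.

W ≈ 5.34 kJ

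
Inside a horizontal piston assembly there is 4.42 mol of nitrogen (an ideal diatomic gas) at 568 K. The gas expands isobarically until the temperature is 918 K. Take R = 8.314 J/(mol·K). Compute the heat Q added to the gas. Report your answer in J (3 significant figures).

Isobaric: W = nRΔT = (4.42)(8.314)(350) = 12862 J.
ΔU = nCᵥΔT with Cᵥ = 5R/2: ΔU = (4.42)(20.79)(350) = 32154 J.
Q = ΔU + W = 32154 + 12862 = 45016 J.

Q ≈ 45000 J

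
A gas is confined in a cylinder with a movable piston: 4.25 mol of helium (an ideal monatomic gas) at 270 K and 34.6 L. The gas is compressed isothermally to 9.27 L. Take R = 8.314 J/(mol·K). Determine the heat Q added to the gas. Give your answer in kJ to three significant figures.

Isothermal ⇒ ΔU = 0, so Q = W = nRT ln(V₂/V₁).
Q = (4.25)(8.314)(270) ln(9.27/34.6) = 9540 × -1.317 = -12565 J.

Q ≈ -12.6 kJ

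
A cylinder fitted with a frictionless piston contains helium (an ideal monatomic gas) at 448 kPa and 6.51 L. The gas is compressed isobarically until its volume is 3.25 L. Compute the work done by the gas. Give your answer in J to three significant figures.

W ≈ -1460 J

Isobaric: W = P ΔV.
W = (448 kPa)(3.25 − 6.51 L) = (448)(-3.26) = -1460 J.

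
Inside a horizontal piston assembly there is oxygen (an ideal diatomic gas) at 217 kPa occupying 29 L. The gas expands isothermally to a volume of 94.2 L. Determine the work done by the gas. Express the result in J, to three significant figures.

Isothermal: W = nRT ln(V₂/V₁) = P₁V₁ ln(V₂/V₁).
P₁V₁ = (217 kPa)(29 L) = 6293 J.
W = 6293 × ln(94.2/29) = 6293 × 1.178
W_by_gas = 7414 J.

W ≈ 7410 J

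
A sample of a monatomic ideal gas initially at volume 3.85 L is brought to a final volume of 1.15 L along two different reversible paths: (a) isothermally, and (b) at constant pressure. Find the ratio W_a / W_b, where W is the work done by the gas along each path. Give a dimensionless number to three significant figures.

Path (a) isothermal: W = P₁V₁ ln(V₂/V₁) → W_a/(P₁V₁) = -1.208.
Path (b) isobaric: W = P₁(V₂ − V₁) → W_b/(P₁V₁) = -0.7013.
W_a / W_b = -1.208 / -0.7013 = 1.723.

W_a / W_b ≈ 1.72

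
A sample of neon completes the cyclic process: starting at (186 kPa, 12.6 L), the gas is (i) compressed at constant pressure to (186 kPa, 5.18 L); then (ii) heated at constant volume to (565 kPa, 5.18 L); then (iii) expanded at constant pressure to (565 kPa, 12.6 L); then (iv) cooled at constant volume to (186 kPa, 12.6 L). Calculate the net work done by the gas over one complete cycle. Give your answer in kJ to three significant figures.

Constant-volume legs do no work.
W(i) = (186)(5.18 − 12.6) = -1380 J; W(iii) = (565)(12.6 − 5.18) = 4192 J.
W_net = -1380 + 4192 = 2812 J (the clockwise enclosed area).

W_net ≈ 2.81 kJ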